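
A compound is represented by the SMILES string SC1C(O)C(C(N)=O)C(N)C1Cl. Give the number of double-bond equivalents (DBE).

2

Molecular formula: C6H11ClN2O2S.
DoU = (2C + 2 + N − H − X) / 2, where X is the halogen count and O/S are ignored.
    = (2·6 + 2 + 2 − 11 − 1) / 2 = 4 / 2 = 2.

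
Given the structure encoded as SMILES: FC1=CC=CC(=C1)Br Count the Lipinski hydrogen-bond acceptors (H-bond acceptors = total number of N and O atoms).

N atoms: 0; O atoms: 0.
Lipinski HBA = 0 + 0 = 0.

0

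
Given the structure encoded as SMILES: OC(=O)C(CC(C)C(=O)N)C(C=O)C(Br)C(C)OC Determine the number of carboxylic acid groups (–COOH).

The carboxylic acid motif appears at heavy-atom position 2 in the SMILES.
Other groups present: 1 aldehyde, 1 amide, 1 ether.
Carboxylic acid count: 1.

1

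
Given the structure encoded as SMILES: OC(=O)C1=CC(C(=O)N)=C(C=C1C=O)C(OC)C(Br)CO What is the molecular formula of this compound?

C13H14BrNO6

Walk through each heavy atom and fill implicit hydrogens from standard valence (C 4, N 3, O 2, S 2, halogen 1):
  atom 1: O, bond orders sum to 1 (valence 2) → 1 H
  atom 2: C, bond orders sum to 4 (valence 4) → 0 H
  atom 3: O, bond orders sum to 2 (valence 2) → 0 H
  atom 4: C, bond orders sum to 4 (valence 4) → 0 H
  atom 5: C, bond orders sum to 3 (valence 4) → 1 H
  atom 6: C, bond orders sum to 4 (valence 4) → 0 H
  atom 7: C, bond orders sum to 4 (valence 4) → 0 H
  atom 8: O, bond orders sum to 2 (valence 2) → 0 H
  atom 9: N, bond orders sum to 1 (valence 3) → 2 H
  atom 10: C, bond orders sum to 4 (valence 4) → 0 H
  atom 11: C, bond orders sum to 3 (valence 4) → 1 H
  atom 12: C, bond orders sum to 4 (valence 4) → 0 H
  atom 13: C, bond orders sum to 3 (valence 4) → 1 H
  atom 14: O, bond orders sum to 2 (valence 2) → 0 H
  atom 15: C, bond orders sum to 3 (valence 4) → 1 H
  atom 16: O, bond orders sum to 2 (valence 2) → 0 H
  atom 17: C, bond orders sum to 1 (valence 4) → 3 H
  atom 18: C, bond orders sum to 3 (valence 4) → 1 H
  atom 19: Br (halogen, monovalent) → 0 H
  atom 20: C, bond orders sum to 2 (valence 4) → 2 H
  atom 21: O, bond orders sum to 1 (valence 2) → 1 H
Totals → C:13, H:14, Br:1, N:1, O:6.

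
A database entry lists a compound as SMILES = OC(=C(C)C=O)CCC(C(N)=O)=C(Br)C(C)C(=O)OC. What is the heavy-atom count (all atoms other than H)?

Every atom symbol written in the SMILES (organic subset) is one heavy atom; implicit H are not written.
Heavy atoms by element → Br:1, C:13, N:1, O:5.
Total: 20.

20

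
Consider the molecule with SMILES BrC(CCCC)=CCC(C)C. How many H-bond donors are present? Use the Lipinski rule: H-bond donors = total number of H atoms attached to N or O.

Donors: find every N or O and count the H atoms it carries.
  (no N or O atoms present)
Lipinski HBD = 0.

0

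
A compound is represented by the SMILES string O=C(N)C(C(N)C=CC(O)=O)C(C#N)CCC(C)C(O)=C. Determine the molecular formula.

Walk through each heavy atom and fill implicit hydrogens from standard valence (C 4, N 3, O 2, S 2, halogen 1):
  atom 1: O, bond orders sum to 2 (valence 2) → 0 H
  atom 2: C, bond orders sum to 4 (valence 4) → 0 H
  atom 3: N, bond orders sum to 1 (valence 3) → 2 H
  atom 4: C, bond orders sum to 3 (valence 4) → 1 H
  atom 5: C, bond orders sum to 3 (valence 4) → 1 H
  atom 6: N, bond orders sum to 1 (valence 3) → 2 H
  atom 7: C, bond orders sum to 3 (valence 4) → 1 H
  atom 8: C, bond orders sum to 3 (valence 4) → 1 H
  atom 9: C, bond orders sum to 4 (valence 4) → 0 H
  atom 10: O, bond orders sum to 1 (valence 2) → 1 H
  atom 11: O, bond orders sum to 2 (valence 2) → 0 H
  atom 12: C, bond orders sum to 3 (valence 4) → 1 H
  atom 13: C, bond orders sum to 4 (valence 4) → 0 H
  atom 14: N, bond orders sum to 3 (valence 3) → 0 H
  atom 15: C, bond orders sum to 2 (valence 4) → 2 H
  atom 16: C, bond orders sum to 2 (valence 4) → 2 H
  atom 17: C, bond orders sum to 3 (valence 4) → 1 H
  atom 18: C, bond orders sum to 1 (valence 4) → 3 H
  atom 19: C, bond orders sum to 4 (valence 4) → 0 H
  atom 20: O, bond orders sum to 1 (valence 2) → 1 H
  atom 21: C, bond orders sum to 2 (valence 4) → 2 H
Totals → C:14, H:21, N:3, O:4.
In Hill order: C14H21N3O4.

C14H21N3O4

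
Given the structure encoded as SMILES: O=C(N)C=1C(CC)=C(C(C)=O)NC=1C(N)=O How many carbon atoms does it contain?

Count every carbon token in the SMILES (each C, including those in ring-closure positions and inside branches).
Carbon count: 10.

10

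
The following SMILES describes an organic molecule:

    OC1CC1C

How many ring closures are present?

1

In SMILES, each pair of matching ring-closure digits denotes one ring-closing bond; the number of such bonds equals the number of independent rings.
Ring-closure bonds here: 1.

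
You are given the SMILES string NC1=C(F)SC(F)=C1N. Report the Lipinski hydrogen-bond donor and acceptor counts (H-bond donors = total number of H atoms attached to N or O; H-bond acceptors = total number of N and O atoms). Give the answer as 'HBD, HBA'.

Donors: find every N or O and count the H atoms it carries.
  atom 1 (N): bond orders sum to 1 → 2 H
  atom 9 (N): bond orders sum to 1 → 2 H
Lipinski HBD = 4.
Acceptors: N atoms = 2, O atoms = 0 → HBA = 2.

4, 2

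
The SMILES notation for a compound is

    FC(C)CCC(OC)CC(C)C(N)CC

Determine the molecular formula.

C12H26FNO

Walk through each heavy atom and fill implicit hydrogens from standard valence (C 4, N 3, O 2, S 2, halogen 1):
  atom 1: F (halogen, monovalent) → 0 H
  atom 2: C, bond orders sum to 3 (valence 4) → 1 H
  atom 3: C, bond orders sum to 1 (valence 4) → 3 H
  atom 4: C, bond orders sum to 2 (valence 4) → 2 H
  atom 5: C, bond orders sum to 2 (valence 4) → 2 H
  atom 6: C, bond orders sum to 3 (valence 4) → 1 H
  atom 7: O, bond orders sum to 2 (valence 2) → 0 H
  atom 8: C, bond orders sum to 1 (valence 4) → 3 H
  atom 9: C, bond orders sum to 2 (valence 4) → 2 H
  atom 10: C, bond orders sum to 3 (valence 4) → 1 H
  atom 11: C, bond orders sum to 1 (valence 4) → 3 H
  atom 12: C, bond orders sum to 3 (valence 4) → 1 H
  atom 13: N, bond orders sum to 1 (valence 3) → 2 H
  atom 14: C, bond orders sum to 2 (valence 4) → 2 H
  atom 15: C, bond orders sum to 1 (valence 4) → 3 H
Totals → C:12, H:26, F:1, N:1, O:1.
In Hill order: C12H26FNO.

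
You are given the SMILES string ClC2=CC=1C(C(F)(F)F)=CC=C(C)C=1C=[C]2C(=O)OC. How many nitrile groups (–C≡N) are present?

Scan the SMILES for the nitrile motif — none present.
Groups that are present: 1 ester.

0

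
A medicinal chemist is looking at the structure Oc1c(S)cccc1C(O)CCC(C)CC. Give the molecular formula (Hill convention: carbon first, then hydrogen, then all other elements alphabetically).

Walk through each heavy atom and fill implicit hydrogens from standard valence (C 4, N 3, O 2, S 2, halogen 1); for lowercase aromatic atoms, an aromatic c carries 1 H when it has two neighbours and 0 H with three, and aromatic n carries 0 H:
  atom 1: O, bond orders sum to 1 (valence 2) → 1 H
  atom 2: aromatic c, 3 neighbours → 0 H
  atom 3: aromatic c, 3 neighbours → 0 H
  atom 4: S, bond orders sum to 1 (valence 2) → 1 H
  atom 5: aromatic c, 2 neighbours → 1 H
  atom 6: aromatic c, 2 neighbours → 1 H
  atom 7: aromatic c, 2 neighbours → 1 H
  atom 8: aromatic c, 3 neighbours → 0 H
  atom 9: C, bond orders sum to 3 (valence 4) → 1 H
  atom 10: O, bond orders sum to 1 (valence 2) → 1 H
  atom 11: C, bond orders sum to 2 (valence 4) → 2 H
  atom 12: C, bond orders sum to 2 (valence 4) → 2 H
  atom 13: C, bond orders sum to 3 (valence 4) → 1 H
  atom 14: C, bond orders sum to 1 (valence 4) → 3 H
  atom 15: C, bond orders sum to 2 (valence 4) → 2 H
  atom 16: C, bond orders sum to 1 (valence 4) → 3 H
Totals → C:13, H:20, O:2, S:1.

C13H20O2S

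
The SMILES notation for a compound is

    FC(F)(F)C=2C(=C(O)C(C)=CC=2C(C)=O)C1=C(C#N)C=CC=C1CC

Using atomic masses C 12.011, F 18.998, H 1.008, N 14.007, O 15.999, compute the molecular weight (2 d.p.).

First, the molecular formula is C19H16F3NO2 (counting implicit H from valence).
  C: 19 × 12.011 = 228.209
  F: 3 × 18.998 = 56.994
  H: 16 × 1.008 = 16.128
  N: 1 × 14.007 = 14.007
  O: 2 × 15.999 = 31.998
Sum: 19×12.011 + 3×18.998 + 16×1.008 + 1×14.007 + 2×15.999 = 347.336 → 347.34 g/mol.

347.34 g/mol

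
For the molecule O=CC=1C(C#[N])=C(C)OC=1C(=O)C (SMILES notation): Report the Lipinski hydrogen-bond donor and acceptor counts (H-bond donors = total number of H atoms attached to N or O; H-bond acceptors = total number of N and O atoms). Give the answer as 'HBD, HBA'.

0, 4

Donors: find every N or O and count the H atoms it carries.
  atom 1 (O): bond orders sum to 2 → 0 H
  atom 6 (N): bond orders sum to 3 → 0 H
  atom 9 (O): bond orders sum to 2 → 0 H
  atom 12 (O): bond orders sum to 2 → 0 H
Lipinski HBD = 0.
Acceptors: N atoms = 1, O atoms = 3 → HBA = 4.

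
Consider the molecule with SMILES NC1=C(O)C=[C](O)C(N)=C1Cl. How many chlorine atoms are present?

Scan the SMILES for Cl atoms (remember two-letter symbols like Cl and Br are single atoms).
Chlorine count: 1.

1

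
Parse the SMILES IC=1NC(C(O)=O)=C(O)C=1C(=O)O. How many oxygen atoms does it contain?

Scan the SMILES for O atoms (remember two-letter symbols like Cl and Br are single atoms).
Oxygen count: 5.

5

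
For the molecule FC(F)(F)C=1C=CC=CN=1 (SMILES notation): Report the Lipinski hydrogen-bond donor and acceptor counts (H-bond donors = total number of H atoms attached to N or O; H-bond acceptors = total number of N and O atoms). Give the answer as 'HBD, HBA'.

0, 1

Donors: find every N or O and count the H atoms it carries.
  atom 10 (N): bond orders sum to 3 → 0 H
Lipinski HBD = 0.
Acceptors: N atoms = 1, O atoms = 0 → HBA = 1.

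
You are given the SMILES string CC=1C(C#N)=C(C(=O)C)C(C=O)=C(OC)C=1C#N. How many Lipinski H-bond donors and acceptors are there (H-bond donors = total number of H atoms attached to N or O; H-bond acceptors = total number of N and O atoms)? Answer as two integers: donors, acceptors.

Donors: find every N or O and count the H atoms it carries.
  atom 5 (N): bond orders sum to 3 → 0 H
  atom 8 (O): bond orders sum to 2 → 0 H
  atom 12 (O): bond orders sum to 2 → 0 H
  atom 14 (O): bond orders sum to 2 → 0 H
  atom 18 (N): bond orders sum to 3 → 0 H
Lipinski HBD = 0.
Acceptors: N atoms = 2, O atoms = 3 → HBA = 5.

0, 5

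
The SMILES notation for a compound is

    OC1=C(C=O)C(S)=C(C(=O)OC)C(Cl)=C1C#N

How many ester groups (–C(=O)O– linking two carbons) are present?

1

The ester motif appears at heavy-atom position 9 in the SMILES.
Other groups present: 1 aldehyde, 1 hydroxyl, 1 nitrile, 1 thiol.
Ester count: 1.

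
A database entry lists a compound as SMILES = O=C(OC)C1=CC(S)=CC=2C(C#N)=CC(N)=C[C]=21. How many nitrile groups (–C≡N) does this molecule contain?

1

The nitrile motif appears at heavy-atom position 12 in the SMILES.
Other groups present: 1 ester, 1 primary amine, 1 thiol.
Nitrile count: 1.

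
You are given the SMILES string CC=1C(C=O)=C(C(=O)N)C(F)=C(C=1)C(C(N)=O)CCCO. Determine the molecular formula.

C14H17FN2O4

Walk through each heavy atom and fill implicit hydrogens from standard valence (C 4, N 3, O 2, S 2, halogen 1):
  atom 1: C, bond orders sum to 1 (valence 4) → 3 H
  atom 2: C, bond orders sum to 4 (valence 4) → 0 H
  atom 3: C, bond orders sum to 4 (valence 4) → 0 H
  atom 4: C, bond orders sum to 3 (valence 4) → 1 H
  atom 5: O, bond orders sum to 2 (valence 2) → 0 H
  atom 6: C, bond orders sum to 4 (valence 4) → 0 H
  atom 7: C, bond orders sum to 4 (valence 4) → 0 H
  atom 8: O, bond orders sum to 2 (valence 2) → 0 H
  atom 9: N, bond orders sum to 1 (valence 3) → 2 H
  atom 10: C, bond orders sum to 4 (valence 4) → 0 H
  atom 11: F (halogen, monovalent) → 0 H
  atom 12: C, bond orders sum to 4 (valence 4) → 0 H
  atom 13: C, bond orders sum to 3 (valence 4) → 1 H
  atom 14: C, bond orders sum to 3 (valence 4) → 1 H
  atom 15: C, bond orders sum to 4 (valence 4) → 0 H
  atom 16: N, bond orders sum to 1 (valence 3) → 2 H
  atom 17: O, bond orders sum to 2 (valence 2) → 0 H
  atom 18: C, bond orders sum to 2 (valence 4) → 2 H
  atom 19: C, bond orders sum to 2 (valence 4) → 2 H
  atom 20: C, bond orders sum to 2 (valence 4) → 2 H
  atom 21: O, bond orders sum to 1 (valence 2) → 1 H
Totals → C:14, H:17, F:1, N:2, O:4.
In Hill order: C14H17FN2O4.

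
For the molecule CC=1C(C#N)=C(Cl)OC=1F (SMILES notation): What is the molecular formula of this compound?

C6H3ClFNO

Walk through each heavy atom and fill implicit hydrogens from standard valence (C 4, N 3, O 2, S 2, halogen 1):
  atom 1: C, bond orders sum to 1 (valence 4) → 3 H
  atom 2: C, bond orders sum to 4 (valence 4) → 0 H
  atom 3: C, bond orders sum to 4 (valence 4) → 0 H
  atom 4: C, bond orders sum to 4 (valence 4) → 0 H
  atom 5: N, bond orders sum to 3 (valence 3) → 0 H
  atom 6: C, bond orders sum to 4 (valence 4) → 0 H
  atom 7: Cl (halogen, monovalent) → 0 H
  atom 8: O, bond orders sum to 2 (valence 2) → 0 H
  atom 9: C, bond orders sum to 4 (valence 4) → 0 H
  atom 10: F (halogen, monovalent) → 0 H
Totals → C:6, H:3, Cl:1, F:1, N:1, O:1.
In Hill order: C6H3ClFNO.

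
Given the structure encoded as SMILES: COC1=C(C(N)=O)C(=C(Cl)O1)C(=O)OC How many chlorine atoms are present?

1

Scan the SMILES for Cl atoms (remember two-letter symbols like Cl and Br are single atoms).
Chlorine count: 1.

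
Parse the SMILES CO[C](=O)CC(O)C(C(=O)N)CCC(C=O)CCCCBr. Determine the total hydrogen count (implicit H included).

24

Walk through each heavy atom and fill implicit hydrogens from standard valence (C 4, N 3, O 2, S 2, halogen 1):
  atom 1: C, bond orders sum to 1 (valence 4) → 3 H
  atom 2: O, bond orders sum to 2 (valence 2) → 0 H
  atom 3: C with explicit H count 0
  atom 4: O, bond orders sum to 2 (valence 2) → 0 H
  atom 5: C, bond orders sum to 2 (valence 4) → 2 H
  atom 6: C, bond orders sum to 3 (valence 4) → 1 H
  atom 7: O, bond orders sum to 1 (valence 2) → 1 H
  atom 8: C, bond orders sum to 3 (valence 4) → 1 H
  atom 9: C, bond orders sum to 4 (valence 4) → 0 H
  atom 10: O, bond orders sum to 2 (valence 2) → 0 H
  atom 11: N, bond orders sum to 1 (valence 3) → 2 H
  atom 12: C, bond orders sum to 2 (valence 4) → 2 H
  atom 13: C, bond orders sum to 2 (valence 4) → 2 H
  atom 14: C, bond orders sum to 3 (valence 4) → 1 H
  atom 15: C, bond orders sum to 3 (valence 4) → 1 H
  atom 16: O, bond orders sum to 2 (valence 2) → 0 H
  atom 17: C, bond orders sum to 2 (valence 4) → 2 H
  atom 18: C, bond orders sum to 2 (valence 4) → 2 H
  atom 19: C, bond orders sum to 2 (valence 4) → 2 H
  atom 20: C, bond orders sum to 2 (valence 4) → 2 H
  atom 21: Br (halogen, monovalent) → 0 H
Total hydrogens: 24.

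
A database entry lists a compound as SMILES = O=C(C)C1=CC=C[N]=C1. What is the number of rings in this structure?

1

In SMILES, each pair of matching ring-closure digits denotes one ring-closing bond; the number of such bonds equals the number of independent rings.
Ring-closure bonds here: 1.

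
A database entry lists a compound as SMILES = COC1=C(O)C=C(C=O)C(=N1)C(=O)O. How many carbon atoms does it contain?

Count every carbon token in the SMILES (each C, including those in ring-closure positions and inside branches).
Carbon count: 8.

8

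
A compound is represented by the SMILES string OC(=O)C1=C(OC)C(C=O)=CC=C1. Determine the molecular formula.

C9H8O4

Walk through each heavy atom and fill implicit hydrogens from standard valence (C 4, N 3, O 2, S 2, halogen 1):
  atom 1: O, bond orders sum to 1 (valence 2) → 1 H
  atom 2: C, bond orders sum to 4 (valence 4) → 0 H
  atom 3: O, bond orders sum to 2 (valence 2) → 0 H
  atom 4: C, bond orders sum to 4 (valence 4) → 0 H
  atom 5: C, bond orders sum to 4 (valence 4) → 0 H
  atom 6: O, bond orders sum to 2 (valence 2) → 0 H
  atom 7: C, bond orders sum to 1 (valence 4) → 3 H
  atom 8: C, bond orders sum to 4 (valence 4) → 0 H
  atom 9: C, bond orders sum to 3 (valence 4) → 1 H
  atom 10: O, bond orders sum to 2 (valence 2) → 0 H
  atom 11: C, bond orders sum to 3 (valence 4) → 1 H
  atom 12: C, bond orders sum to 3 (valence 4) → 1 H
  atom 13: C, bond orders sum to 3 (valence 4) → 1 H
Totals → C:9, H:8, O:4.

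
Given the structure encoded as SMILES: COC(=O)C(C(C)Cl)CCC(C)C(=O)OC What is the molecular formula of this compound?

Walk through each heavy atom and fill implicit hydrogens from standard valence (C 4, N 3, O 2, S 2, halogen 1):
  atom 1: C, bond orders sum to 1 (valence 4) → 3 H
  atom 2: O, bond orders sum to 2 (valence 2) → 0 H
  atom 3: C, bond orders sum to 4 (valence 4) → 0 H
  atom 4: O, bond orders sum to 2 (valence 2) → 0 H
  atom 5: C, bond orders sum to 3 (valence 4) → 1 H
  atom 6: C, bond orders sum to 3 (valence 4) → 1 H
  atom 7: C, bond orders sum to 1 (valence 4) → 3 H
  atom 8: Cl (halogen, monovalent) → 0 H
  atom 9: C, bond orders sum to 2 (valence 4) → 2 H
  atom 10: C, bond orders sum to 2 (valence 4) → 2 H
  atom 11: C, bond orders sum to 3 (valence 4) → 1 H
  atom 12: C, bond orders sum to 1 (valence 4) → 3 H
  atom 13: C, bond orders sum to 4 (valence 4) → 0 H
  atom 14: O, bond orders sum to 2 (valence 2) → 0 H
  atom 15: O, bond orders sum to 2 (valence 2) → 0 H
  atom 16: C, bond orders sum to 1 (valence 4) → 3 H
Totals → C:11, H:19, Cl:1, O:4.

C11H19ClO4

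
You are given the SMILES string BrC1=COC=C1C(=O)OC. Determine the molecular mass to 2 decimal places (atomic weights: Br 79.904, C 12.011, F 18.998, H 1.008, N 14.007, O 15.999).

First, the molecular formula is C6H5BrO3 (counting implicit H from valence).
  Br: 1 × 79.904 = 79.904
  C: 6 × 12.011 = 72.066
  H: 5 × 1.008 = 5.040
  O: 3 × 15.999 = 47.997
Sum: 1×79.904 + 6×12.011 + 5×1.008 + 3×15.999 = 205.007 → 205.01 g/mol.

205.01 g/mol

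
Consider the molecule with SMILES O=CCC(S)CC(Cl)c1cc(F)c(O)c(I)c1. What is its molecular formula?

Walk through each heavy atom and fill implicit hydrogens from standard valence (C 4, N 3, O 2, S 2, halogen 1); for lowercase aromatic atoms, an aromatic c carries 1 H when it has two neighbours and 0 H with three, and aromatic n carries 0 H:
  atom 1: O, bond orders sum to 2 (valence 2) → 0 H
  atom 2: C, bond orders sum to 3 (valence 4) → 1 H
  atom 3: C, bond orders sum to 2 (valence 4) → 2 H
  atom 4: C, bond orders sum to 3 (valence 4) → 1 H
  atom 5: S, bond orders sum to 1 (valence 2) → 1 H
  atom 6: C, bond orders sum to 2 (valence 4) → 2 H
  atom 7: C, bond orders sum to 3 (valence 4) → 1 H
  atom 8: Cl (halogen, monovalent) → 0 H
  atom 9: aromatic c, 3 neighbours → 0 H
  atom 10: aromatic c, 2 neighbours → 1 H
  atom 11: aromatic c, 3 neighbours → 0 H
  atom 12: F (halogen, monovalent) → 0 H
  atom 13: aromatic c, 3 neighbours → 0 H
  atom 14: O, bond orders sum to 1 (valence 2) → 1 H
  atom 15: aromatic c, 3 neighbours → 0 H
  atom 16: I (halogen, monovalent) → 0 H
  atom 17: aromatic c, 2 neighbours → 1 H
Totals → C:11, H:11, Cl:1, F:1, I:1, O:2, S:1.

C11H11ClFIO2S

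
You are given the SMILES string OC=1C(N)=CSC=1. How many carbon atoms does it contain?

4

Count every carbon token in the SMILES (each C, including those in ring-closure positions and inside branches).
Carbon count: 4.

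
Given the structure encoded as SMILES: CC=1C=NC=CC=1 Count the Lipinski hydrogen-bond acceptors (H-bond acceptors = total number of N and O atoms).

1

N atoms: 1; O atoms: 0.
Lipinski HBA = 1 + 0 = 1.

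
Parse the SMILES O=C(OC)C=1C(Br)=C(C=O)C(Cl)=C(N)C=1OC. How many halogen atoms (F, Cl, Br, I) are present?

2

Halogen atoms appear at heavy-atom positions 7, 12 (1×Br, 1×Cl).
Other groups present: 1 aldehyde, 1 ester, 1 ether, 1 primary amine.
Halogen count: 2.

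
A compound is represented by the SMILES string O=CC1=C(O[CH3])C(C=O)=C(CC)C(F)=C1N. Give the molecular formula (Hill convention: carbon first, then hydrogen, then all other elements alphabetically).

C11H12FNO3

Walk through each heavy atom and fill implicit hydrogens from standard valence (C 4, N 3, O 2, S 2, halogen 1):
  atom 1: O, bond orders sum to 2 (valence 2) → 0 H
  atom 2: C, bond orders sum to 3 (valence 4) → 1 H
  atom 3: C, bond orders sum to 4 (valence 4) → 0 H
  atom 4: C, bond orders sum to 4 (valence 4) → 0 H
  atom 5: O, bond orders sum to 2 (valence 2) → 0 H
  atom 6: C with explicit H count 3
  atom 7: C, bond orders sum to 4 (valence 4) → 0 H
  atom 8: C, bond orders sum to 3 (valence 4) → 1 H
  atom 9: O, bond orders sum to 2 (valence 2) → 0 H
  atom 10: C, bond orders sum to 4 (valence 4) → 0 H
  atom 11: C, bond orders sum to 2 (valence 4) → 2 H
  atom 12: C, bond orders sum to 1 (valence 4) → 3 H
  atom 13: C, bond orders sum to 4 (valence 4) → 0 H
  atom 14: F (halogen, monovalent) → 0 H
  atom 15: C, bond orders sum to 4 (valence 4) → 0 H
  atom 16: N, bond orders sum to 1 (valence 3) → 2 H
Totals → C:11, H:12, F:1, N:1, O:3.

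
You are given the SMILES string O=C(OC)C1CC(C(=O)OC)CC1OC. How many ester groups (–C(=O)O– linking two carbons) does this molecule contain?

2

The ester motif appears at heavy-atom positions 2, 8 in the SMILES.
Other groups present: 1 ether.
Ester count: 2.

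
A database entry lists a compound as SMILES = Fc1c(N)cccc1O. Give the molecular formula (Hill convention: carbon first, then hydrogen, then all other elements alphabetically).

C6H6FNO

Walk through each heavy atom and fill implicit hydrogens from standard valence (C 4, N 3, O 2, S 2, halogen 1); for lowercase aromatic atoms, an aromatic c carries 1 H when it has two neighbours and 0 H with three, and aromatic n carries 0 H:
  atom 1: F (halogen, monovalent) → 0 H
  atom 2: aromatic c, 3 neighbours → 0 H
  atom 3: aromatic c, 3 neighbours → 0 H
  atom 4: N, bond orders sum to 1 (valence 3) → 2 H
  atom 5: aromatic c, 2 neighbours → 1 H
  atom 6: aromatic c, 2 neighbours → 1 H
  atom 7: aromatic c, 2 neighbours → 1 H
  atom 8: aromatic c, 3 neighbours → 0 H
  atom 9: O, bond orders sum to 1 (valence 2) → 1 H
Totals → C:6, H:6, F:1, N:1, O:1.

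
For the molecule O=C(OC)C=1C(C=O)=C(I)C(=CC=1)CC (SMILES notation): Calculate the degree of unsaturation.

Degree of unsaturation = (number of rings) + (number of π bonds).
Ring closures in the SMILES: 1.
π bonds: 5 double bonds (each 1 DoU) → 5 DoU from unsaturation.
Total DoU = 1 + 5 = 6.

6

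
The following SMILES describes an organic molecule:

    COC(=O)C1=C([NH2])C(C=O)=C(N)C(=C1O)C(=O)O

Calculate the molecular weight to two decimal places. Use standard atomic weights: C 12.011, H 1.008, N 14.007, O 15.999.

First, the molecular formula is C10H10N2O6 (counting implicit H from valence).
  C: 10 × 12.011 = 120.110
  H: 10 × 1.008 = 10.080
  N: 2 × 14.007 = 28.014
  O: 6 × 15.999 = 95.994
Sum: 10×12.011 + 10×1.008 + 2×14.007 + 6×15.999 = 254.198 → 254.20 g/mol.

254.20 g/mol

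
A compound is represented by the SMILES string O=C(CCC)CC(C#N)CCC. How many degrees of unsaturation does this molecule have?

Molecular formula: C10H17NO.
DoU = (2C + 2 + N − H − X) / 2, where X is the halogen count and O/S are ignored.
    = (2·10 + 2 + 1 − 17 − 0) / 2 = 6 / 2 = 3.

3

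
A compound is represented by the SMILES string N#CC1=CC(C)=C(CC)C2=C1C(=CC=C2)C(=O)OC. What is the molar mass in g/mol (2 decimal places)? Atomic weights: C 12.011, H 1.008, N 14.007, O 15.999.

253.30 g/mol

First, the molecular formula is C16H15NO2 (counting implicit H from valence).
  C: 16 × 12.011 = 192.176
  H: 15 × 1.008 = 15.120
  N: 1 × 14.007 = 14.007
  O: 2 × 15.999 = 31.998
Sum: 16×12.011 + 15×1.008 + 1×14.007 + 2×15.999 = 253.301 → 253.30 g/mol.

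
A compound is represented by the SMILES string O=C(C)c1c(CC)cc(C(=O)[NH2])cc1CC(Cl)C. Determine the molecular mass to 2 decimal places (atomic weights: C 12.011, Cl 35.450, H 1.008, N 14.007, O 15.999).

First, the molecular formula is C14H18ClNO2 (counting implicit H from valence).
  C: 14 × 12.011 = 168.154
  Cl: 1 × 35.450 = 35.450
  H: 18 × 1.008 = 18.144
  N: 1 × 14.007 = 14.007
  O: 2 × 15.999 = 31.998
Sum: 14×12.011 + 1×35.450 + 18×1.008 + 1×14.007 + 2×15.999 = 267.753 → 267.75 g/mol.

267.75 g/mol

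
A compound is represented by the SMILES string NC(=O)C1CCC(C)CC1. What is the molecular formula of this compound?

Walk through each heavy atom and fill implicit hydrogens from standard valence (C 4, N 3, O 2, S 2, halogen 1):
  atom 1: N, bond orders sum to 1 (valence 3) → 2 H
  atom 2: C, bond orders sum to 4 (valence 4) → 0 H
  atom 3: O, bond orders sum to 2 (valence 2) → 0 H
  atom 4: C, bond orders sum to 3 (valence 4) → 1 H
  atom 5: C, bond orders sum to 2 (valence 4) → 2 H
  atom 6: C, bond orders sum to 2 (valence 4) → 2 H
  atom 7: C, bond orders sum to 3 (valence 4) → 1 H
  atom 8: C, bond orders sum to 1 (valence 4) → 3 H
  atom 9: C, bond orders sum to 2 (valence 4) → 2 H
  atom 10: C, bond orders sum to 2 (valence 4) → 2 H
Totals → C:8, H:15, N:1, O:1.

C8H15NO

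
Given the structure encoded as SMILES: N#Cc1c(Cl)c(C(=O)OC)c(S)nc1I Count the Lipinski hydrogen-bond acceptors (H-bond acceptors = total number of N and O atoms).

4

N atoms: 2; O atoms: 2.
Lipinski HBA = 2 + 2 = 4.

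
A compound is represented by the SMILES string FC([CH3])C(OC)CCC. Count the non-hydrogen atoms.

Every atom symbol written in the SMILES (organic subset) is one heavy atom; implicit H are not written.
Heavy atoms by element → C:7, F:1, O:1.
Total: 9.

9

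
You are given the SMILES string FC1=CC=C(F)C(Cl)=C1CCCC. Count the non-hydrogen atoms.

Every atom symbol written in the SMILES (organic subset) is one heavy atom; implicit H are not written.
Heavy atoms by element → C:10, Cl:1, F:2.
Total: 13.

13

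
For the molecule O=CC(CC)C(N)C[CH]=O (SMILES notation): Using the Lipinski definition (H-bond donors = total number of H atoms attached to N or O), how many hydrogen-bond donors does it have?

2

Donors: find every N or O and count the H atoms it carries.
  atom 1 (O): bond orders sum to 2 → 0 H
  atom 7 (N): bond orders sum to 1 → 2 H
  atom 10 (O): bond orders sum to 2 → 0 H
Lipinski HBD = 2.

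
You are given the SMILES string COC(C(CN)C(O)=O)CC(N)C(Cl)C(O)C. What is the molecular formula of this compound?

Walk through each heavy atom and fill implicit hydrogens from standard valence (C 4, N 3, O 2, S 2, halogen 1):
  atom 1: C, bond orders sum to 1 (valence 4) → 3 H
  atom 2: O, bond orders sum to 2 (valence 2) → 0 H
  atom 3: C, bond orders sum to 3 (valence 4) → 1 H
  atom 4: C, bond orders sum to 3 (valence 4) → 1 H
  atom 5: C, bond orders sum to 2 (valence 4) → 2 H
  atom 6: N, bond orders sum to 1 (valence 3) → 2 H
  atom 7: C, bond orders sum to 4 (valence 4) → 0 H
  atom 8: O, bond orders sum to 1 (valence 2) → 1 H
  atom 9: O, bond orders sum to 2 (valence 2) → 0 H
  atom 10: C, bond orders sum to 2 (valence 4) → 2 H
  atom 11: C, bond orders sum to 3 (valence 4) → 1 H
  atom 12: N, bond orders sum to 1 (valence 3) → 2 H
  atom 13: C, bond orders sum to 3 (valence 4) → 1 H
  atom 14: Cl (halogen, monovalent) → 0 H
  atom 15: C, bond orders sum to 3 (valence 4) → 1 H
  atom 16: O, bond orders sum to 1 (valence 2) → 1 H
  atom 17: C, bond orders sum to 1 (valence 4) → 3 H
Totals → C:10, H:21, Cl:1, N:2, O:4.
In Hill order: C10H21ClN2O4.

C10H21ClN2O4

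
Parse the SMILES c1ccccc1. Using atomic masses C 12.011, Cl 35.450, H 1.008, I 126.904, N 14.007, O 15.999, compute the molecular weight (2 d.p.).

78.11 g/mol

First, the molecular formula is C6H6 (counting implicit H from valence).
  C: 6 × 12.011 = 72.066
  H: 6 × 1.008 = 6.048
Sum: 6×12.011 + 6×1.008 = 78.114 → 78.11 g/mol.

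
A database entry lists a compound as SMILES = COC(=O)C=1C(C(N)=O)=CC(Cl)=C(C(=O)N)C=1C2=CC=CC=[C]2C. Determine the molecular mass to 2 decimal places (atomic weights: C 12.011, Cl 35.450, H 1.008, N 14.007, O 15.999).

346.77 g/mol

First, the molecular formula is C17H15ClN2O4 (counting implicit H from valence).
  C: 17 × 12.011 = 204.187
  Cl: 1 × 35.450 = 35.450
  H: 15 × 1.008 = 15.120
  N: 2 × 14.007 = 28.014
  O: 4 × 15.999 = 63.996
Sum: 17×12.011 + 1×35.450 + 15×1.008 + 2×14.007 + 4×15.999 = 346.767 → 346.77 g/mol.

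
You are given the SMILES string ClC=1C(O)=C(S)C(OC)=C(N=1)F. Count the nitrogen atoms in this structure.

Scan the SMILES for N atoms (remember two-letter symbols like Cl and Br are single atoms).
Nitrogen count: 1.

1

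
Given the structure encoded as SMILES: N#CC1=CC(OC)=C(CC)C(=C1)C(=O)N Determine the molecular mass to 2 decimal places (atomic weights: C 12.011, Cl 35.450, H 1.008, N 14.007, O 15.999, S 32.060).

204.23 g/mol

First, the molecular formula is C11H12N2O2 (counting implicit H from valence).
  C: 11 × 12.011 = 132.121
  H: 12 × 1.008 = 12.096
  N: 2 × 14.007 = 28.014
  O: 2 × 15.999 = 31.998
Sum: 11×12.011 + 12×1.008 + 2×14.007 + 2×15.999 = 204.229 → 204.23 g/mol.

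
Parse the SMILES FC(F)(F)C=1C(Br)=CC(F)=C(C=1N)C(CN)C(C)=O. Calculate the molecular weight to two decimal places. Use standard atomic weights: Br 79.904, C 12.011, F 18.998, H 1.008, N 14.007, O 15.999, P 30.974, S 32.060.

First, the molecular formula is C11H11BrF4N2O (counting implicit H from valence).
  Br: 1 × 79.904 = 79.904
  C: 11 × 12.011 = 132.121
  F: 4 × 18.998 = 75.992
  H: 11 × 1.008 = 11.088
  N: 2 × 14.007 = 28.014
  O: 1 × 15.999 = 15.999
Sum: 1×79.904 + 11×12.011 + 4×18.998 + 11×1.008 + 2×14.007 + 1×15.999 = 343.118 → 343.12 g/mol.

343.12 g/mol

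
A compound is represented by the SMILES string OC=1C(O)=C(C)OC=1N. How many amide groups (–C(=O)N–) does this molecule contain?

Scan the SMILES for the amide motif — none present.
Groups that are present: 2 hydroxyl, 1 primary amine.

0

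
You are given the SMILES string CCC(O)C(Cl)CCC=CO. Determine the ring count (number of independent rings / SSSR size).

In SMILES, each pair of matching ring-closure digits denotes one ring-closing bond; the number of such bonds equals the number of independent rings.
Ring-closure bonds here: 0.

0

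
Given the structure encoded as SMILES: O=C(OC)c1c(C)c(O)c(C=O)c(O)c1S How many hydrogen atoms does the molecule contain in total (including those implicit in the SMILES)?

Walk through each heavy atom and fill implicit hydrogens from standard valence (C 4, N 3, O 2, S 2, halogen 1); for lowercase aromatic atoms, an aromatic c carries 1 H when it has two neighbours and 0 H with three, and aromatic n carries 0 H:
  atom 1: O, bond orders sum to 2 (valence 2) → 0 H
  atom 2: C, bond orders sum to 4 (valence 4) → 0 H
  atom 3: O, bond orders sum to 2 (valence 2) → 0 H
  atom 4: C, bond orders sum to 1 (valence 4) → 3 H
  atom 5: aromatic c, 3 neighbours → 0 H
  atom 6: aromatic c, 3 neighbours → 0 H
  atom 7: C, bond orders sum to 1 (valence 4) → 3 H
  atom 8: aromatic c, 3 neighbours → 0 H
  atom 9: O, bond orders sum to 1 (valence 2) → 1 H
  atom 10: aromatic c, 3 neighbours → 0 H
  atom 11: C, bond orders sum to 3 (valence 4) → 1 H
  atom 12: O, bond orders sum to 2 (valence 2) → 0 H
  atom 13: aromatic c, 3 neighbours → 0 H
  atom 14: O, bond orders sum to 1 (valence 2) → 1 H
  atom 15: aromatic c, 3 neighbours → 0 H
  atom 16: S, bond orders sum to 1 (valence 2) → 1 H
Total hydrogens: 10.

10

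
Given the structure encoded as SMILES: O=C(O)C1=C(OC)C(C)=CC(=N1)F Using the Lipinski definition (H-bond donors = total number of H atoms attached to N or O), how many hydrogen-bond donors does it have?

1

Donors: find every N or O and count the H atoms it carries.
  atom 1 (O): bond orders sum to 2 → 0 H
  atom 3 (O): bond orders sum to 1 → 1 H
  atom 6 (O): bond orders sum to 2 → 0 H
  atom 12 (N): bond orders sum to 3 → 0 H
Lipinski HBD = 1.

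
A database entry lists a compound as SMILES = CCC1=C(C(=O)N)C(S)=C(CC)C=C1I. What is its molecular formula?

Walk through each heavy atom and fill implicit hydrogens from standard valence (C 4, N 3, O 2, S 2, halogen 1):
  atom 1: C, bond orders sum to 1 (valence 4) → 3 H
  atom 2: C, bond orders sum to 2 (valence 4) → 2 H
  atom 3: C, bond orders sum to 4 (valence 4) → 0 H
  atom 4: C, bond orders sum to 4 (valence 4) → 0 H
  atom 5: C, bond orders sum to 4 (valence 4) → 0 H
  atom 6: O, bond orders sum to 2 (valence 2) → 0 H
  atom 7: N, bond orders sum to 1 (valence 3) → 2 H
  atom 8: C, bond orders sum to 4 (valence 4) → 0 H
  atom 9: S, bond orders sum to 1 (valence 2) → 1 H
  atom 10: C, bond orders sum to 4 (valence 4) → 0 H
  atom 11: C, bond orders sum to 2 (valence 4) → 2 H
  atom 12: C, bond orders sum to 1 (valence 4) → 3 H
  atom 13: C, bond orders sum to 3 (valence 4) → 1 H
  atom 14: C, bond orders sum to 4 (valence 4) → 0 H
  atom 15: I (halogen, monovalent) → 0 H
Totals → C:11, H:14, I:1, N:1, O:1, S:1.

C11H14INOS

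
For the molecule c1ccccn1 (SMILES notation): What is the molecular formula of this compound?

Walk through each heavy atom and fill implicit hydrogens from standard valence (C 4, N 3, O 2, S 2, halogen 1); for lowercase aromatic atoms, an aromatic c carries 1 H when it has two neighbours and 0 H with three, and aromatic n carries 0 H:
  atom 1: aromatic c, 2 neighbours → 1 H
  atom 2: aromatic c, 2 neighbours → 1 H
  atom 3: aromatic c, 2 neighbours → 1 H
  atom 4: aromatic c, 2 neighbours → 1 H
  atom 5: aromatic c, 2 neighbours → 1 H
  atom 6: aromatic n, 2 neighbours → 0 H
Totals → C:5, H:5, N:1.

C5H5N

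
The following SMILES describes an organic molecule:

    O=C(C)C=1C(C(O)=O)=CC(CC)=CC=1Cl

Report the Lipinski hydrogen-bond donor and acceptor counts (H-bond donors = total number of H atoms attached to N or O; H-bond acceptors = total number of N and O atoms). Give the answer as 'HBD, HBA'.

1, 3

Donors: find every N or O and count the H atoms it carries.
  atom 1 (O): bond orders sum to 2 → 0 H
  atom 7 (O): bond orders sum to 1 → 1 H
  atom 8 (O): bond orders sum to 2 → 0 H
Lipinski HBD = 1.
Acceptors: N atoms = 0, O atoms = 3 → HBA = 3.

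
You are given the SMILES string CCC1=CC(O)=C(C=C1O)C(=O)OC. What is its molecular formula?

Walk through each heavy atom and fill implicit hydrogens from standard valence (C 4, N 3, O 2, S 2, halogen 1):
  atom 1: C, bond orders sum to 1 (valence 4) → 3 H
  atom 2: C, bond orders sum to 2 (valence 4) → 2 H
  atom 3: C, bond orders sum to 4 (valence 4) → 0 H
  atom 4: C, bond orders sum to 3 (valence 4) → 1 H
  atom 5: C, bond orders sum to 4 (valence 4) → 0 H
  atom 6: O, bond orders sum to 1 (valence 2) → 1 H
  atom 7: C, bond orders sum to 4 (valence 4) → 0 H
  atom 8: C, bond orders sum to 3 (valence 4) → 1 H
  atom 9: C, bond orders sum to 4 (valence 4) → 0 H
  atom 10: O, bond orders sum to 1 (valence 2) → 1 H
  atom 11: C, bond orders sum to 4 (valence 4) → 0 H
  atom 12: O, bond orders sum to 2 (valence 2) → 0 H
  atom 13: O, bond orders sum to 2 (valence 2) → 0 H
  atom 14: C, bond orders sum to 1 (valence 4) → 3 H
Totals → C:10, H:12, O:4.
In Hill order: C10H12O4.

C10H12O4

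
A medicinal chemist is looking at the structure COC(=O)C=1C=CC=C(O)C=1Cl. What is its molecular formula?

Walk through each heavy atom and fill implicit hydrogens from standard valence (C 4, N 3, O 2, S 2, halogen 1):
  atom 1: C, bond orders sum to 1 (valence 4) → 3 H
  atom 2: O, bond orders sum to 2 (valence 2) → 0 H
  atom 3: C, bond orders sum to 4 (valence 4) → 0 H
  atom 4: O, bond orders sum to 2 (valence 2) → 0 H
  atom 5: C, bond orders sum to 4 (valence 4) → 0 H
  atom 6: C, bond orders sum to 3 (valence 4) → 1 H
  atom 7: C, bond orders sum to 3 (valence 4) → 1 H
  atom 8: C, bond orders sum to 3 (valence 4) → 1 H
  atom 9: C, bond orders sum to 4 (valence 4) → 0 H
  atom 10: O, bond orders sum to 1 (valence 2) → 1 H
  atom 11: C, bond orders sum to 4 (valence 4) → 0 H
  atom 12: Cl (halogen, monovalent) → 0 H
Totals → C:8, H:7, Cl:1, O:3.
In Hill order: C8H7ClO3.

C8H7ClO3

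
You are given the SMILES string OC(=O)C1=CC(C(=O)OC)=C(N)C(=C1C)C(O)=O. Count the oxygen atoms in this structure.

Scan the SMILES for O atoms (remember two-letter symbols like Cl and Br are single atoms).
Oxygen count: 6.

6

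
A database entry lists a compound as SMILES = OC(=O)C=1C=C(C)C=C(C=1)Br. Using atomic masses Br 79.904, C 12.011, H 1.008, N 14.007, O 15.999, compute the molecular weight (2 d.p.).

215.05 g/mol

First, the molecular formula is C8H7BrO2 (counting implicit H from valence).
  Br: 1 × 79.904 = 79.904
  C: 8 × 12.011 = 96.088
  H: 7 × 1.008 = 7.056
  O: 2 × 15.999 = 31.998
Sum: 1×79.904 + 8×12.011 + 7×1.008 + 2×15.999 = 215.046 → 215.05 g/mol.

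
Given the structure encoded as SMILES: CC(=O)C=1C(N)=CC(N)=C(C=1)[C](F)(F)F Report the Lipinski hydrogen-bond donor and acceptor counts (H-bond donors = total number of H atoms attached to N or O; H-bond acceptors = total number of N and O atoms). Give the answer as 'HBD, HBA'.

Donors: find every N or O and count the H atoms it carries.
  atom 3 (O): bond orders sum to 2 → 0 H
  atom 6 (N): bond orders sum to 1 → 2 H
  atom 9 (N): bond orders sum to 1 → 2 H
Lipinski HBD = 4.
Acceptors: N atoms = 2, O atoms = 1 → HBA = 3.

4, 3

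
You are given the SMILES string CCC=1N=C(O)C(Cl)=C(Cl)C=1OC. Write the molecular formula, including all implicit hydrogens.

Walk through each heavy atom and fill implicit hydrogens from standard valence (C 4, N 3, O 2, S 2, halogen 1):
  atom 1: C, bond orders sum to 1 (valence 4) → 3 H
  atom 2: C, bond orders sum to 2 (valence 4) → 2 H
  atom 3: C, bond orders sum to 4 (valence 4) → 0 H
  atom 4: N, bond orders sum to 3 (valence 3) → 0 H
  atom 5: C, bond orders sum to 4 (valence 4) → 0 H
  atom 6: O, bond orders sum to 1 (valence 2) → 1 H
  atom 7: C, bond orders sum to 4 (valence 4) → 0 H
  atom 8: Cl (halogen, monovalent) → 0 H
  atom 9: C, bond orders sum to 4 (valence 4) → 0 H
  atom 10: Cl (halogen, monovalent) → 0 H
  atom 11: C, bond orders sum to 4 (valence 4) → 0 H
  atom 12: O, bond orders sum to 2 (valence 2) → 0 H
  atom 13: C, bond orders sum to 1 (valence 4) → 3 H
Totals → C:8, H:9, Cl:2, N:1, O:2.
In Hill order: C8H9Cl2NO2.

C8H9Cl2NO2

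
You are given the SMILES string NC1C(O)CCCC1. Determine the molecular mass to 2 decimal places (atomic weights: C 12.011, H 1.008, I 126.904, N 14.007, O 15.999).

First, the molecular formula is C6H13NO (counting implicit H from valence).
  C: 6 × 12.011 = 72.066
  H: 13 × 1.008 = 13.104
  N: 1 × 14.007 = 14.007
  O: 1 × 15.999 = 15.999
Sum: 6×12.011 + 13×1.008 + 1×14.007 + 1×15.999 = 115.176 → 115.18 g/mol.

115.18 g/mol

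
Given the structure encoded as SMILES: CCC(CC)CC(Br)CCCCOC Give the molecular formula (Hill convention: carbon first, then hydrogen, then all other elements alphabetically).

C12H25BrO

Walk through each heavy atom and fill implicit hydrogens from standard valence (C 4, N 3, O 2, S 2, halogen 1):
  atom 1: C, bond orders sum to 1 (valence 4) → 3 H
  atom 2: C, bond orders sum to 2 (valence 4) → 2 H
  atom 3: C, bond orders sum to 3 (valence 4) → 1 H
  atom 4: C, bond orders sum to 2 (valence 4) → 2 H
  atom 5: C, bond orders sum to 1 (valence 4) → 3 H
  atom 6: C, bond orders sum to 2 (valence 4) → 2 H
  atom 7: C, bond orders sum to 3 (valence 4) → 1 H
  atom 8: Br (halogen, monovalent) → 0 H
  atom 9: C, bond orders sum to 2 (valence 4) → 2 H
  atom 10: C, bond orders sum to 2 (valence 4) → 2 H
  atom 11: C, bond orders sum to 2 (valence 4) → 2 H
  atom 12: C, bond orders sum to 2 (valence 4) → 2 H
  atom 13: O, bond orders sum to 2 (valence 2) → 0 H
  atom 14: C, bond orders sum to 1 (valence 4) → 3 H
Totals → C:12, H:25, Br:1, O:1.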